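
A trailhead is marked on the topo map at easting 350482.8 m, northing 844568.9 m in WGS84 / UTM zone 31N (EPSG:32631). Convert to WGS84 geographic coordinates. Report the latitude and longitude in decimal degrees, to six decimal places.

lat 7.638500°, lon 1.644500°

Zone 31N: λ₀ = 3°, k₀ = 0.9996, false easting 500000 m.
Meridian distance M = (N − FN)/k₀ = 844906.9 m.
Inverse transverse Mercator on WGS84 gives φ = 7.63849968°, λ = 1.64449976°.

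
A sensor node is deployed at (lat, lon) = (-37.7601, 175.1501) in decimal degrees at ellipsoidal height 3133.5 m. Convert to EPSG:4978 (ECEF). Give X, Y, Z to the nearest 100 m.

WGS84: a = 6378137 m, e² = 0.006694380; N(φ) = a/√(1−e²sin²φ) = 6386157.504 m.
X = (N+h)·cosφ·cosλ = -5033170.672 m; Y = (N+h)·cosφ·sinλ = 427061.869 m; Z = (N(1−e²)+h)·sinφ = -3886345.765 m.

X -5033200 m, Y 427100 m, Z -3886300 m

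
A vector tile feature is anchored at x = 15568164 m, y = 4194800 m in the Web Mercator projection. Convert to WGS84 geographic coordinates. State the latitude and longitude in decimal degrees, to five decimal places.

lat 35.22720°, lon 139.85120°

R = 6378137 m. λ = x/R = 139.85119667°.
φ = 2·arctan(exp(y/R)) − 90° = 2·arctan(1.93032) − 90° = 35.22720190°.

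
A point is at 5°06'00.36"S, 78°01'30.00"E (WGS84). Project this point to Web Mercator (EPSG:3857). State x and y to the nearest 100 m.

x 8685700 m, y -568500 m

Web Mercator is spherical with R = a = 6378137 m.
x = R·λ = 6378137 × 1.361793149 = 8685703.269 m.
y = R·ln tan(π/4 + φ/2) = 6378137 × -0.089131319 = -568491.764 m.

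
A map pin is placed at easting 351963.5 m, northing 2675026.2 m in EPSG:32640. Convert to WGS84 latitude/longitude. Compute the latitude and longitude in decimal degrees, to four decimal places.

Zone 40N: λ₀ = 57°, k₀ = 0.9996, false easting 500000 m.
Meridian distance M = (N − FN)/k₀ = 2676096.6 m.
Inverse transverse Mercator on WGS84 gives φ = 24.18089956°, λ = 55.54259955°.

lat 24.1809°, lon 55.5426°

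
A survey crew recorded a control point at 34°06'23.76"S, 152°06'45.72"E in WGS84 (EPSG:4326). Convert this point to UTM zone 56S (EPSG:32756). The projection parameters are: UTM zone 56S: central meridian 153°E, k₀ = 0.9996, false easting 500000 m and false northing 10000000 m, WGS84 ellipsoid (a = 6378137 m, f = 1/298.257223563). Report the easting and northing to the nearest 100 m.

Zone 56 central meridian λ₀ = 6×56 − 183 = 153°; Δλ = -0.8873°.
Transverse Mercator on WGS84 with k₀ = 0.9996 gives E = 418161.042 m, N = 6225668.973 m.

E 418200 m, N 6225700 m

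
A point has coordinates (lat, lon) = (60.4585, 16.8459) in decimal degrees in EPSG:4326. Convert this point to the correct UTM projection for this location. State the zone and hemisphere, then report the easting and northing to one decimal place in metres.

Zone 33N: E 601523.0 m, N 6703898.0 m

Longitude 16.8459° lies in the 6° band [12°, 18°), giving zone 33; latitude is north of the equator, so 33N.
Zone 33 central meridian λ₀ = 6×33 − 183 = 15°; Δλ = +1.8459°.
Transverse Mercator on WGS84 with k₀ = 0.9996 gives E = 601523.005 m, N = 6703898.038 m.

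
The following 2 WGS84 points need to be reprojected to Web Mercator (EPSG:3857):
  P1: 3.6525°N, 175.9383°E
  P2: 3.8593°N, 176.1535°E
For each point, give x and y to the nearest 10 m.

Web Mercator: x = R·λ, y = R·ln tan(π/4+φ/2), R = 6378137 m.
P1 (3.6525°, 175.9383°) → (19585361.967, 406870.108) m.
P2 (3.8593°, 176.1535°) → (19609317.921, 429940.543) m.

P1: x 19585360 m, y 406870 m; P2: x 19609320 m, y 429940 m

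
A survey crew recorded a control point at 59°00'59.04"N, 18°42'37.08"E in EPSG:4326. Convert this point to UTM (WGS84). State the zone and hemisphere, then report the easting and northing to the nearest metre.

Longitude 18.7103° lies in the 6° band [18°, 24°), giving zone 34; latitude is north of the equator, so 34N.
Zone 34 central meridian λ₀ = 6×34 − 183 = 21°; Δλ = -2.2897°.
Transverse Mercator on WGS84 with k₀ = 0.9996 gives E = 368530.446 m, N = 6544130.748 m.

Zone 34N: E 368530 m, N 6544131 m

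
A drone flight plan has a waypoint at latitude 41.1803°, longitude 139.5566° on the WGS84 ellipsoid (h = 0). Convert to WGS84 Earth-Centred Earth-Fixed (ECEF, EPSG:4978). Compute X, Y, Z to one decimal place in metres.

WGS84: a = 6378137 m, e² = 0.006694380; N(φ) = a/√(1−e²sin²φ) = 6387412.577 m.
X = (N+h)·cosφ·cosλ = -3658681.515 m; Y = (N+h)·cosφ·sinλ = 3118563.802 m; Z = (N(1−e²)+h)·sinφ = 4177514.308 m.

X -3658681.5 m, Y 3118563.8 m, Z 4177514.3 m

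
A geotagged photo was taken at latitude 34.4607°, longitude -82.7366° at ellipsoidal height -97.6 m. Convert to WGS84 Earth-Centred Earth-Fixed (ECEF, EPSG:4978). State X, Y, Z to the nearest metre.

X 665587 m, Y -5222186 m, Z 3588643 m

WGS84: a = 6378137 m, e² = 0.006694380; N(φ) = a/√(1−e²sin²φ) = 6384983.389 m.
X = (N+h)·cosφ·cosλ = 665587.108 m; Y = (N+h)·cosφ·sinλ = -5222186.009 m; Z = (N(1−e²)+h)·sinφ = 3588643.014 m.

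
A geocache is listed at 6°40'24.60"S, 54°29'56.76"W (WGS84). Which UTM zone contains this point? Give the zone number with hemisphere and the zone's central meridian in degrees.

Zone 21S, central meridian -57°

UTM zone = ⌊(λ + 180)/6⌋ + 1; -54.4991° ∈ [-60°, -54°) → zone 21.
Hemisphere: S (φ < 0).
Central meridian λ₀ = 6×21 − 183 = -57°.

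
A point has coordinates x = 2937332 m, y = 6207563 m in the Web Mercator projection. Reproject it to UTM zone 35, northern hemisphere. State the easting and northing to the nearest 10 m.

Web Mercator inverse (R = 6378137 m) → φ = 48.60179816°, λ = 26.38650230°.
UTM 35N forward: E = 454770.713 m, N = 5383372.755 m.

E 454770 m, N 5383370 m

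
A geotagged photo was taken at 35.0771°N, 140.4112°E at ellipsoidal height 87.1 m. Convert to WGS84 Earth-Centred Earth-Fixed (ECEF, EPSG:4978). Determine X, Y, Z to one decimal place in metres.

WGS84: a = 6378137 m, e² = 0.006694380; N(φ) = a/√(1−e²sin²φ) = 6385199.273 m.
X = (N+h)·cosφ·cosλ = -4027035.241 m; Y = (N+h)·cosφ·sinλ = 3330127.564 m; Z = (N(1−e²)+h)·sinφ = 3644920.337 m.

X -4027035.2 m, Y 3330127.6 m, Z 3644920.3 m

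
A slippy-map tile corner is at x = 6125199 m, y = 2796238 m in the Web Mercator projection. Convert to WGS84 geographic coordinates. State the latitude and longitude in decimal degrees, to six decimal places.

lat 24.351003°, lon 55.023599°

R = 6378137 m. λ = x/R = 55.02359880°.
φ = 2·arctan(exp(y/R)) − 90° = 2·arctan(1.55024) − 90° = 24.35100253°.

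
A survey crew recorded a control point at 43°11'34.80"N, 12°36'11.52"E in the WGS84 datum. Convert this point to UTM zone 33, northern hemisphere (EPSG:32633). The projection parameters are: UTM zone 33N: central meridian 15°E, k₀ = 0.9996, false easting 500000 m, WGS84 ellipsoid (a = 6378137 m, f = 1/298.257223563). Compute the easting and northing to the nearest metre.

Zone 33 central meridian λ₀ = 6×33 − 183 = 15°; Δλ = -2.3968°.
Transverse Mercator on WGS84 with k₀ = 0.9996 gives E = 305249.674 m, N = 4785036.398 m.

E 305250 m, N 4785036 m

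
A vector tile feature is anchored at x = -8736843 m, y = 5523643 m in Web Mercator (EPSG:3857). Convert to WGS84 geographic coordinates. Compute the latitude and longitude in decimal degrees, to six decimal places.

R = 6378137 m. λ = x/R = -78.48439602°.
φ = 2·arctan(exp(y/R)) − 90° = 2·arctan(2.37745) − 90° = 44.37489801°.

lat 44.374898°, lon -78.484396°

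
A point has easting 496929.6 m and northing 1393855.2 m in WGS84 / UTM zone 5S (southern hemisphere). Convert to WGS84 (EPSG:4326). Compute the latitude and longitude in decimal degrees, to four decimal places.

Zone 5S: λ₀ = -153°, k₀ = 0.9996, false easting 500000 m, false northing 10000000 m.
Meridian distance M = (N − FN)/k₀ = -8609588.6 m.
Inverse transverse Mercator on WGS84 gives φ = -77.53200037°, λ = -153.12739908°.

lat -77.5320°, lon -153.1274°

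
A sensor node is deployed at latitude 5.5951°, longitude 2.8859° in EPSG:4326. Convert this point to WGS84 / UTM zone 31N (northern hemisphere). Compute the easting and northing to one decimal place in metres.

Zone 31 central meridian λ₀ = 6×31 − 183 = 3°; Δλ = -0.1141°.
Transverse Mercator on WGS84 with k₀ = 0.9996 gives E = 487363.606 m, N = 618447.591 m.

E 487363.6 m, N 618447.6 m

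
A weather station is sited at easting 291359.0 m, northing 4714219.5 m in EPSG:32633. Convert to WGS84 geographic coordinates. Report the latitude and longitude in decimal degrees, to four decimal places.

Zone 33N: λ₀ = 15°, k₀ = 0.9996, false easting 500000 m.
Meridian distance M = (N − FN)/k₀ = 4716105.9 m.
Inverse transverse Mercator on WGS84 gives φ = 42.55220014°, λ = 12.45869969°.

lat 42.5522°, lon 12.4587°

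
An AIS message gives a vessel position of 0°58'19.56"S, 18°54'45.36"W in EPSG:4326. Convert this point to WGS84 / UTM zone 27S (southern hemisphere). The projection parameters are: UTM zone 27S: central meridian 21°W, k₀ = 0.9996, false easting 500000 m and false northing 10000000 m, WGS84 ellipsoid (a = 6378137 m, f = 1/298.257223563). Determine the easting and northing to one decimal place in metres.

E 732293.9 m, N 9892481.8 m

Zone 27 central meridian λ₀ = 6×27 − 183 = -21°; Δλ = +2.0874°.
Transverse Mercator on WGS84 with k₀ = 0.9996 gives E = 732293.861 m, N = 9892481.825 m.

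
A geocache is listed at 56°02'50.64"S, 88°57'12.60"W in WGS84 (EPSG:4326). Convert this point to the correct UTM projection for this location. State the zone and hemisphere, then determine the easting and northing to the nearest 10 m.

Longitude -88.9535° lies in the 6° band [-90°, -84°), giving zone 16; latitude is south of the equator, so 16S.
Zone 16 central meridian λ₀ = 6×16 − 183 = -87°; Δλ = -1.9535°.
Transverse Mercator on WGS84 with k₀ = 0.9996 gives E = 378322.491 m, N = 3786923.999 m.

Zone 16S: E 378320 m, N 3786920 m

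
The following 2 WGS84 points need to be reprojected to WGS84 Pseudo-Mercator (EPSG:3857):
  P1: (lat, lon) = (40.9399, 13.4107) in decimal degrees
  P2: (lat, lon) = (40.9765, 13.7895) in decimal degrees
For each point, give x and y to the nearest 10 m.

P1: x 1492870 m, y 5003480 m; P2: x 1535040 m, y 5008880 m

Web Mercator: x = R·λ, y = R·ln tan(π/4+φ/2), R = 6378137 m.
P1 (40.9399°, 13.4107°) → (1492872.295, 5003480.965) m.
P2 (40.9765°, 13.7895°) → (1535040.118, 5008876.037) m.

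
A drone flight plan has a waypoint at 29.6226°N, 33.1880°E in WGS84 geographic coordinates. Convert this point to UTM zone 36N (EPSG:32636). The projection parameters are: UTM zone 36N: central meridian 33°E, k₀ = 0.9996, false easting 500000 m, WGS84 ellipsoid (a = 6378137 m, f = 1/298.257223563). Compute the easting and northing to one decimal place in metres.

E 518200.4 m, N 3276982.3 m

Zone 36 central meridian λ₀ = 6×36 − 183 = 33°; Δλ = +0.1880°.
Transverse Mercator on WGS84 with k₀ = 0.9996 gives E = 518200.397 m, N = 3276982.331 m.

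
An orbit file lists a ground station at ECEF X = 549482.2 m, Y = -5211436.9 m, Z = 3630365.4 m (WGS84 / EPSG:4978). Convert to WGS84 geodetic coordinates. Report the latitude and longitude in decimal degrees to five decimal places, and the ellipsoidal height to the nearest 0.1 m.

λ = atan2(Y, X) = -83.98110025°; p = √(X²+Y²) = 5240324.9 m.
Bowring's method on WGS84 (a = 6378137 m, b = 6356752.314 m) gives φ = 34.89349976°, h = 3816.329 m.

lat 34.89350°, lon -83.98110°, h 3816.3 m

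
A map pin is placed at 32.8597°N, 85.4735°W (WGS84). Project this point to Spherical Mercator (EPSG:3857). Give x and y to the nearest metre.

Web Mercator is spherical with R = a = 6378137 m.
x = R·λ = 6378137 × -1.491793998 = -9514866.496 m.
y = R·ln tan(π/4 + φ/2) = 6378137 × 0.607810127 = 3876696.257 m.

x -9514866 m, y 3876696 m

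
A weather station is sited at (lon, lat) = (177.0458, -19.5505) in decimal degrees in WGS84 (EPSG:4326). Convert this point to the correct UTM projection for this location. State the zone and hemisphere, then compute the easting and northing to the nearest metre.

Longitude 177.0458° lies in the 6° band [174°, 180°), giving zone 60; latitude is south of the equator, so 60S.
Zone 60 central meridian λ₀ = 6×60 − 183 = 177°; Δλ = +0.0458°.
Transverse Mercator on WGS84 with k₀ = 0.9996 gives E = 504804.372 m, N = 7838258.470 m.

Zone 60S: E 504804 m, N 7838258 m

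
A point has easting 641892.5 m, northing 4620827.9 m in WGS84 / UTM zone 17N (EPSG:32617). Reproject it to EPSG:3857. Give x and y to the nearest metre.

Unproject from UTM 17N (λ₀ = -81°) → φ = 41.72660019°, λ = -79.29399952°.
Web Mercator (R = 6378137 m): x = -8826967.649 m, y = 5120113.052 m.

x -8826968 m, y 5120113 m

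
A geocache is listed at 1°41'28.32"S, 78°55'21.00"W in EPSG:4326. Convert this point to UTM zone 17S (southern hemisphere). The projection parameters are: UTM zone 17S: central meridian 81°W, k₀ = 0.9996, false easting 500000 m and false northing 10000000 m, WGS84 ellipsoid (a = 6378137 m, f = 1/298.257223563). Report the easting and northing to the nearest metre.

Zone 17 central meridian λ₀ = 6×17 − 183 = -81°; Δλ = +2.0775°.
Transverse Mercator on WGS84 with k₀ = 0.9996 gives E = 731124.614 m, N = 9812947.336 m.

E 731125 m, N 9812947 m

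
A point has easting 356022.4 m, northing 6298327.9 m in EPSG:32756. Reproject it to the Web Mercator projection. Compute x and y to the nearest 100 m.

x 16859400 m, y -3954500 m

Unproject from UTM 56S (λ₀ = 153°) → φ = -33.44480030°, λ = 151.45100041°.
Web Mercator (R = 6378137 m): x = 16859448.246 m, y = -3954493.688 m.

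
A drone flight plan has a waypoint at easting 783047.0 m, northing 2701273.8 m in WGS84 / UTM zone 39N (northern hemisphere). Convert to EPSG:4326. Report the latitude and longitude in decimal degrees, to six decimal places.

Zone 39N: λ₀ = 51°, k₀ = 0.9996, false easting 500000 m.
Meridian distance M = (N − FN)/k₀ = 2702354.7 m.
Inverse transverse Mercator on WGS84 gives φ = 24.39919983°, λ = 53.79079978°.

lat 24.399200°, lon 53.790800°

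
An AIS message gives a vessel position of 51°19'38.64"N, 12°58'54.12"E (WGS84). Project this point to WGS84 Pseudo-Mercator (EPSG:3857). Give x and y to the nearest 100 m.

x 1445100 m, y 6679400 m

Web Mercator is spherical with R = a = 6378137 m.
x = R·λ = 6378137 × 0.226573408 = 1445116.234 m.
y = R·ln tan(π/4 + φ/2) = 6378137 × 1.047235675 = 6679412.608 m.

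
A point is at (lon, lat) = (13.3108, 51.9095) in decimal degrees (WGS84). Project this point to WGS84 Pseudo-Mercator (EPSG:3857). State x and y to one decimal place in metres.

x 1481751.5 m, y 6783778.4 m

Web Mercator is spherical with R = a = 6378137 m.
x = R·λ = 6378137 × 0.232317286 = 1481751.478 m.
y = R·ln tan(π/4 + φ/2) = 6378137 × 1.063598729 = 6783778.406 m.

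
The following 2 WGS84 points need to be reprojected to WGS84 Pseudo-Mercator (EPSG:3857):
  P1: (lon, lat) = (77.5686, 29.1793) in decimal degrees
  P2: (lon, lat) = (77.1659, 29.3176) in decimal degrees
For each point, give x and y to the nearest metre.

Web Mercator: x = R·λ, y = R·ln tan(π/4+φ/2), R = 6378137 m.
P1 (29.1793°, 77.5686°) → (8634897.054, 3398486.761) m.
P2 (29.3176°, 77.1659°) → (8590068.695, 3416131.837) m.

P1: x 8634897 m, y 3398487 m; P2: x 8590069 m, y 3416132 m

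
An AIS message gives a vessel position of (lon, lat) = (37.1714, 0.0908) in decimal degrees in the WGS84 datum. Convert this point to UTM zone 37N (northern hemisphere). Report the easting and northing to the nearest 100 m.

Zone 37 central meridian λ₀ = 6×37 − 183 = 39°; Δλ = -1.8286°.
Transverse Mercator on WGS84 with k₀ = 0.9996 gives E = 296488.072 m, N = 10041.276 m.

E 296500 m, N 10000 m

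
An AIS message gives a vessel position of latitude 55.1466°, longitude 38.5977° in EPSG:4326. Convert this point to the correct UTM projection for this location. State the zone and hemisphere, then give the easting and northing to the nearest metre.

Longitude 38.5977° lies in the 6° band [36°, 42°), giving zone 37; latitude is north of the equator, so 37N.
Zone 37 central meridian λ₀ = 6×37 − 183 = 39°; Δλ = -0.4023°.
Transverse Mercator on WGS84 with k₀ = 0.9996 gives E = 474359.447 m, N = 6111178.990 m.

Zone 37N: E 474359 m, N 6111179 m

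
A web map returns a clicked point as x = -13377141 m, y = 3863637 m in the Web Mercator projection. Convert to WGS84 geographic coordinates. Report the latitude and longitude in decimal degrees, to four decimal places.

R = 6378137 m. λ = x/R = -120.16890218°.
φ = 2·arctan(exp(y/R)) − 90° = 2·arctan(1.83265) − 90° = 32.76110191°.

lat 32.7611°, lon -120.1689°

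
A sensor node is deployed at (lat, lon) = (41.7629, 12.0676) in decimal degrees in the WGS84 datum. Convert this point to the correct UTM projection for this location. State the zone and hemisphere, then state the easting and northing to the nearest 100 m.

Longitude 12.0676° lies in the 6° band [12°, 18°), giving zone 33; latitude is north of the equator, so 33N.
Zone 33 central meridian λ₀ = 6×33 − 183 = 15°; Δλ = -2.9324°.
Transverse Mercator on WGS84 with k₀ = 0.9996 gives E = 256233.990 m, N = 4627608.561 m.

Zone 33N: E 256200 m, N 4627600 m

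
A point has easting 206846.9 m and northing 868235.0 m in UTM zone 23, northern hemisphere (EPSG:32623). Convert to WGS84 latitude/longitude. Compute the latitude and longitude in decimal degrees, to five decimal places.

Zone 23N: λ₀ = -45°, k₀ = 0.9996, false easting 500000 m.
Meridian distance M = (N − FN)/k₀ = 868582.4 m.
Inverse transverse Mercator on WGS84 gives φ = 7.84629972°, λ = -47.65829980°.

lat 7.84630°, lon -47.65830°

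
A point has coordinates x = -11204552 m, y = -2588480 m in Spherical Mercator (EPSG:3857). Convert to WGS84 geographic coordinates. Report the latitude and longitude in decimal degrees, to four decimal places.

lat -22.6395°, lon -100.6522°

R = 6378137 m. λ = x/R = -100.65220313°.
φ = 2·arctan(exp(y/R)) − 90° = 2·arctan(0.66642) − 90° = -22.63949927°.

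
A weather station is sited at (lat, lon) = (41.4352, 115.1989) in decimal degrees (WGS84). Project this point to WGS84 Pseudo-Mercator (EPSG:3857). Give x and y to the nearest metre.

Web Mercator is spherical with R = a = 6378137 m.
x = R·λ = 6378137 × 2.010600100 = 12823882.888 m.
y = R·ln tan(π/4 + φ/2) = 6378137 × 0.795960803 = 5076747.048 m.

x 12823883 m, y 5076747 m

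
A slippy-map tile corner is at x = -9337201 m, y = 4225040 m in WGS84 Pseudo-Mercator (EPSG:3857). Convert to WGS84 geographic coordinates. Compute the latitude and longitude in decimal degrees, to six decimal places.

R = 6378137 m. λ = x/R = -83.87750369°.
φ = 2·arctan(exp(y/R)) − 90° = 2·arctan(1.93949) − 90° = 35.44880167°.

lat 35.448802°, lon -83.877504°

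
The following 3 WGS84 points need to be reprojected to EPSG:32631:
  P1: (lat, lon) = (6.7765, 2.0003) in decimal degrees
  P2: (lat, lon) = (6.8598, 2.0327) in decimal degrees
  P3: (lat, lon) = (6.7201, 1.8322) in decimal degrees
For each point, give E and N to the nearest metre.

UTM zone 31N: λ₀ = 3°, k₀ = 0.9996.
P1 (6.7765°, 2.0003°) → (389524.920, 749155.564) m.
P2 (6.8598°, 2.0327°) → (393124.186, 758358.051) m.
P3 (6.7201°, 1.8322°) → (370931.212, 742961.008) m.

P1: E 389525 m, N 749156 m; P2: E 393124 m, N 758358 m; P3: E 370931 m, N 742961 m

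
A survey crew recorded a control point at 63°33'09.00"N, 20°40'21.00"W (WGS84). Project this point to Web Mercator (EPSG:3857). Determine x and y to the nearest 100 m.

Web Mercator is spherical with R = a = 6378137 m.
x = R·λ = 6378137 × -0.360803190 = -2301252.173 m.
y = R·ln tan(π/4 + φ/2) = 6378137 × 1.448232557 = 9237025.655 m.

x -2301300 m, y 9237000 m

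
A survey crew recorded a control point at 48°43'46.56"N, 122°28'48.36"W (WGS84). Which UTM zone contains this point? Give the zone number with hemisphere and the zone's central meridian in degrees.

UTM zone = ⌊(λ + 180)/6⌋ + 1; -122.4801° ∈ [-126°, -120°) → zone 10.
Hemisphere: N (φ ≥ 0).
Central meridian λ₀ = 6×10 − 183 = -123°.

Zone 10N, central meridian -123°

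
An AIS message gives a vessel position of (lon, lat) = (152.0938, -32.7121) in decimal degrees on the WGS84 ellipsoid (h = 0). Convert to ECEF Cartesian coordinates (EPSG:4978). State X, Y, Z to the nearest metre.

X -4747138 m, Y 2514138 m, Z -3427137 m

WGS84: a = 6378137 m, e² = 0.006694380; N(φ) = a/√(1−e²sin²φ) = 6384381.120 m.
X = (N+h)·cosφ·cosλ = -4747137.560 m; Y = (N+h)·cosφ·sinλ = 2514137.691 m; Z = (N(1−e²)+h)·sinφ = -3427137.440 m.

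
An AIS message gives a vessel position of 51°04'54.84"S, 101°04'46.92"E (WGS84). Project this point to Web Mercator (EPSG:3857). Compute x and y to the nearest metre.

x 11252141 m, y -6635794 m

Web Mercator is spherical with R = a = 6378137 m.
x = R·λ = 6378137 × 1.764173572 = 11252140.734 m.
y = R·ln tan(π/4 + φ/2) = 6378137 × -1.040396857 = -6635793.691 m.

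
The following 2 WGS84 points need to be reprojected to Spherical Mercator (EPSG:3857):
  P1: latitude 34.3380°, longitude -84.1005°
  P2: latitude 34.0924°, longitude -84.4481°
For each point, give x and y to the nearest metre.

Web Mercator: x = R·λ, y = R·ln tan(π/4+φ/2), R = 6378137 m.
P1 (34.3380°, -84.1005°) → (-9362024.835, 4074277.968) m.
P2 (34.0924°, -84.4481°) → (-9400719.490, 4041215.847) m.

P1: x -9362025 m, y 4074278 m; P2: x -9400719 m, y 4041216 m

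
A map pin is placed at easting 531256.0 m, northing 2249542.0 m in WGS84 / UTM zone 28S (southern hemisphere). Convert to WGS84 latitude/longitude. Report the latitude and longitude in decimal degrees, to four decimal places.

lat -69.8599°, lon -14.1866°

Zone 28S: λ₀ = -15°, k₀ = 0.9996, false easting 500000 m, false northing 10000000 m.
Meridian distance M = (N − FN)/k₀ = -7753559.4 m.
Inverse transverse Mercator on WGS84 gives φ = -69.85990024°, λ = -14.18660095°.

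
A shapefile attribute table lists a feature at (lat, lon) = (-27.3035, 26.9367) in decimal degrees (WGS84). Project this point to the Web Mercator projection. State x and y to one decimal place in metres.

x 2998579.7 m, y -3161441.5 m

Web Mercator is spherical with R = a = 6378137 m.
x = R·λ = 6378137 × 0.470134105 = 2998579.728 m.
y = R·ln tan(π/4 + φ/2) = 6378137 × -0.495668485 = -3161441.504 m.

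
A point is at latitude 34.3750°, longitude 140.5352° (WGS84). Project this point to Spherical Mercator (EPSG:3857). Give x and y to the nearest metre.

Web Mercator is spherical with R = a = 6378137 m.
x = R·λ = 6378137 × 2.452801955 = 15644306.903 m.
y = R·ln tan(π/4 + φ/2) = 6378137 × 0.639570332 = 4079267.200 m.

x 15644307 m, y 4079267 m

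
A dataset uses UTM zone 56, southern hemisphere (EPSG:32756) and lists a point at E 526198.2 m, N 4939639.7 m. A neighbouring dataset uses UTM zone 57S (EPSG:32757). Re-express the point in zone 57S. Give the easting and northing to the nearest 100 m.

UTM 56S → geographic: φ = -45.69630003°, λ = 153.33650057°.
UTM 57S (λ₀ = 159°) forward: E = 59086.447 m, N = 4924074.503 m.

E 59100 m, N 4924100 m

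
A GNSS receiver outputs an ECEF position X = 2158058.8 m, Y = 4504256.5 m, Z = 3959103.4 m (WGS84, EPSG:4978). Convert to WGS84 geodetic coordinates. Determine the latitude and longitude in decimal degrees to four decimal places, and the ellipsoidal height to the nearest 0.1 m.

λ = atan2(Y, X) = 64.40019987°; p = √(X²+Y²) = 4994551.5 m.
Bowring's method on WGS84 (a = 6378137 m, b = 6356752.314 m) gives φ = 38.59070023°, h = 3526.079 m.

lat 38.5907°, lon 64.4002°, h 3526.1 m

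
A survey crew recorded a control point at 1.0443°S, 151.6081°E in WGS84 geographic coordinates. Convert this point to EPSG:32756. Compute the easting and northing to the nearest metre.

Zone 56 central meridian λ₀ = 6×56 − 183 = 153°; Δλ = -1.3919°.
Transverse Mercator on WGS84 with k₀ = 0.9996 gives E = 345126.606 m, N = 9884539.054 m.

E 345127 m, N 9884539 m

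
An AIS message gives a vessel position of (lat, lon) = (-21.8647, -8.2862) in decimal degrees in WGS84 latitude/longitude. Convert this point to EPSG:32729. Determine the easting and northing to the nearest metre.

E 573750 m, N 7581978 m

Zone 29 central meridian λ₀ = 6×29 − 183 = -9°; Δλ = +0.7138°.
Transverse Mercator on WGS84 with k₀ = 0.9996 gives E = 573750.113 m, N = 7581977.640 m.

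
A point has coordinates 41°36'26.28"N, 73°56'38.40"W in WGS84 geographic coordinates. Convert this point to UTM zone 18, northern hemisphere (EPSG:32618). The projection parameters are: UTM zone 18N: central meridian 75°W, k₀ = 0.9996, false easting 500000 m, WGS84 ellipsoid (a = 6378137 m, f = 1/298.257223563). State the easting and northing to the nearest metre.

Zone 18 central meridian λ₀ = 6×18 − 183 = -75°; Δλ = +1.0560°.
Transverse Mercator on WGS84 with k₀ = 0.9996 gives E = 587991.649 m, N = 4606715.159 m.

E 587992 m, N 4606715 m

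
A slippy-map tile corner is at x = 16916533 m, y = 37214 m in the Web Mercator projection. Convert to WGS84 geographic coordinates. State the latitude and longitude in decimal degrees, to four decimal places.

lat 0.3343°, lon 151.9638°

R = 6378137 m. λ = x/R = 151.96380148°.
φ = 2·arctan(exp(y/R)) − 90° = 2·arctan(1.00585) − 90° = 0.33429715°.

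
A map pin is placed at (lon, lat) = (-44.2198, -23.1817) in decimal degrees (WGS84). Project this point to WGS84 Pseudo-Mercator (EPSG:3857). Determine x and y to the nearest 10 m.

Web Mercator is spherical with R = a = 6378137 m.
x = R·λ = 6378137 × -0.771781105 = -4922525.619 m.
y = R·ln tan(π/4 + φ/2) = 6378137 × -0.416110068 = -2654007.019 m.

x -4922530 m, y -2654010 m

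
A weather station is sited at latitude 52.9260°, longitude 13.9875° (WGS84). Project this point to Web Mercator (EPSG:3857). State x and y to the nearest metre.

Web Mercator is spherical with R = a = 6378137 m.
x = R·λ = 6378137 × 0.244127929 = 1557081.377 m.
y = R·ln tan(π/4 + φ/2) = 6378137 × 1.092689235 = 6969321.636 m.

x 1557081 m, y 6969322 m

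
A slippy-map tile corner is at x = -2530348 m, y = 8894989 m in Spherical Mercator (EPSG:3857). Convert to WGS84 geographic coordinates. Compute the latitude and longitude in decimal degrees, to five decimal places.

R = 6378137 m. λ = x/R = -22.73050283°.
φ = 2·arctan(exp(y/R)) − 90° = 2·arctan(4.03339) − 90° = 62.15080078°.

lat 62.15080°, lon -22.73050°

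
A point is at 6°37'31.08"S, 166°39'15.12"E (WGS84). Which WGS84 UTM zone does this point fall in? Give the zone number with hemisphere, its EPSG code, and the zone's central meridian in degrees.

Zone 58S (EPSG:32758), central meridian 165°

UTM zone = ⌊(λ + 180)/6⌋ + 1; 166.6542° ∈ [162°, 168°) → zone 58.
Hemisphere: S (φ < 0).
Central meridian λ₀ = 6×58 − 183 = 165°.
EPSG code: 32758.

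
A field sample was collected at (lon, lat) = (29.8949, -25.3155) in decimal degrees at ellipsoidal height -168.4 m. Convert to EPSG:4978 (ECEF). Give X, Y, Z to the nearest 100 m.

X 5001400 m, Y 2875300 m, Z -2710600 m

WGS84: a = 6378137 m, e² = 0.006694380; N(φ) = a/√(1−e²sin²φ) = 6382044.090 m.
X = (N+h)·cosφ·cosλ = 5001387.132 m; Y = (N+h)·cosφ·sinλ = 2875332.801 m; Z = (N(1−e²)+h)·sinφ = -2710636.713 m.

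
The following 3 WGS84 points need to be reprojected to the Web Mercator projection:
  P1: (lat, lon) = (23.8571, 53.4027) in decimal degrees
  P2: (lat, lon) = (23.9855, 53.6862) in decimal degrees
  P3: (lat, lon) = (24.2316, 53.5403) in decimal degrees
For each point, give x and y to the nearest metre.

P1: x 5944761 m, y 2736005 m; P2: x 5976320 m, y 2751641 m; P3: x 5960079 m, y 2781655 m

Web Mercator: x = R·λ, y = R·ln tan(π/4+φ/2), R = 6378137 m.
P1 (23.8571°, 53.4027°) → (5944761.371, 2736004.765) m.
P2 (23.9855°, 53.6862°) → (5976320.447, 2751641.321) m.
P3 (24.2316°, 53.5403°) → (5960078.933, 2781655.080) m.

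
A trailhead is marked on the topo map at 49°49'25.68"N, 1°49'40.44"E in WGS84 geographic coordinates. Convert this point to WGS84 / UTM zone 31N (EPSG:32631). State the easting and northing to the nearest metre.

E 415693 m, N 5519699 m

Zone 31 central meridian λ₀ = 6×31 − 183 = 3°; Δλ = -1.1721°.
Transverse Mercator on WGS84 with k₀ = 0.9996 gives E = 415693.396 m, N = 5519699.198 m.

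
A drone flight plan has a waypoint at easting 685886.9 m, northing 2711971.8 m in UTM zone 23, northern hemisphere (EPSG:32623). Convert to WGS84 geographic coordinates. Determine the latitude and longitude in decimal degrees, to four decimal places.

Zone 23N: λ₀ = -45°, k₀ = 0.9996, false easting 500000 m.
Meridian distance M = (N − FN)/k₀ = 2713057.0 m.
Inverse transverse Mercator on WGS84 gives φ = 24.51040005°, λ = -43.16530024°.

lat 24.5104°, lon -43.1653°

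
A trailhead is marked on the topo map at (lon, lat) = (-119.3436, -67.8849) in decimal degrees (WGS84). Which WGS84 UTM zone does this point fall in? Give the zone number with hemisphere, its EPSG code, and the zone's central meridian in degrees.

UTM zone = ⌊(λ + 180)/6⌋ + 1; -119.3436° ∈ [-120°, -114°) → zone 11.
Hemisphere: S (φ < 0).
Central meridian λ₀ = 6×11 − 183 = -117°.
EPSG code: 32711.

Zone 11S (EPSG:32711), central meridian -117°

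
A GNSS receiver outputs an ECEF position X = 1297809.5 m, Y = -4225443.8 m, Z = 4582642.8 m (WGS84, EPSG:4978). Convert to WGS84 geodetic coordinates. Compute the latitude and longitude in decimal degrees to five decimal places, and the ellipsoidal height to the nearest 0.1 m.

λ = atan2(Y, X) = -72.92610065°; p = √(X²+Y²) = 4420258.5 m.
Bowring's method on WGS84 (a = 6378137 m, b = 6356752.314 m) gives φ = 46.22559995°, h = 15.794 m.

lat 46.22560°, lon -72.92610°, h 15.8 m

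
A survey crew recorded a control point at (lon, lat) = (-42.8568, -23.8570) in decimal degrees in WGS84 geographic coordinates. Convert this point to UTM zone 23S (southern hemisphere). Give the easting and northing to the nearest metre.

Zone 23 central meridian λ₀ = 6×23 − 183 = -45°; Δλ = +2.1432°.
Transverse Mercator on WGS84 with k₀ = 0.9996 gives E = 718261.856 m, N = 7359953.840 m.

E 718262 m, N 7359954 m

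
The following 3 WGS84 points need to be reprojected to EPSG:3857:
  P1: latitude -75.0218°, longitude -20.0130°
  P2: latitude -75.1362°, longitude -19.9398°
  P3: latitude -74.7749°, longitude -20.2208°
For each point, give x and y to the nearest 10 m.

Web Mercator: x = R·λ, y = R·ln tan(π/4+φ/2), R = 6378137 m.
P1 (-75.0218°, -20.0130°) → (-2227836.969, -12941626.075) m.
P2 (-75.1362°, -19.9398°) → (-2219688.383, -12991084.933) m.
P3 (-74.7749°, -20.2208°) → (-2250969.159, -12836129.036) m.

P1: x -2227840 m, y -12941630 m; P2: x -2219690 m, y -12991080 m; P3: x -2250970 m, y -12836130 m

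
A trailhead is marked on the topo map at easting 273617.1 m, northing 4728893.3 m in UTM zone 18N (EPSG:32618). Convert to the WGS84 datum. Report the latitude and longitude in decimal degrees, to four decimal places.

Zone 18N: λ₀ = -75°, k₀ = 0.9996, false easting 500000 m.
Meridian distance M = (N − FN)/k₀ = 4730785.6 m.
Inverse transverse Mercator on WGS84 gives φ = 42.67920025°, λ = -77.76300019°.

lat 42.6792°, lon -77.7630°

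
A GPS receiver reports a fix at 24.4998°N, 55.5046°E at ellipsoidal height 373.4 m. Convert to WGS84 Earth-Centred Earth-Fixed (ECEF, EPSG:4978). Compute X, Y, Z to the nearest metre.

X 3289048 m, Y 4786418 m, Z 2628912 m

WGS84: a = 6378137 m, e² = 0.006694380; N(φ) = a/√(1−e²sin²φ) = 6381811.486 m.
X = (N+h)·cosφ·cosλ = 3289048.448 m; Y = (N+h)·cosφ·sinλ = 4786418.378 m; Z = (N(1−e²)+h)·sinφ = 2628912.172 m.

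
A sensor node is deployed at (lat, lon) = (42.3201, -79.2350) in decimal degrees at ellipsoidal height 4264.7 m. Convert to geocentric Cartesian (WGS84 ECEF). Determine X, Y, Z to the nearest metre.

WGS84: a = 6378137 m, e² = 0.006694380; N(φ) = a/√(1−e²sin²φ) = 6387836.404 m.
X = (N+h)·cosφ·cosλ = 882781.771 m; Y = (N+h)·cosφ·sinλ = -4643111.856 m; Z = (N(1−e²)+h)·sinφ = 4274831.468 m.

X 882782 m, Y -4643112 m, Z 4274831 m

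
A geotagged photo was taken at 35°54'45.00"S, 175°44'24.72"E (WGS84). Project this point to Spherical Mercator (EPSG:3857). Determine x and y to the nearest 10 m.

Web Mercator is spherical with R = a = 6378137 m.
x = R·λ = 6378137 × 3.067245118 = 19563309.576 m.
y = R·ln tan(π/4 + φ/2) = 6378137 × -0.672388846 = -4288588.177 m.

x 19563310 m, y -4288590 m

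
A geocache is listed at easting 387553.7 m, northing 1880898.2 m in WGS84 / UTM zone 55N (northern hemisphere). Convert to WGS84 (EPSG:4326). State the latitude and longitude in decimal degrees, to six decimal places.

Zone 55N: λ₀ = 147°, k₀ = 0.9996, false easting 500000 m.
Meridian distance M = (N − FN)/k₀ = 1881650.9 m.
Inverse transverse Mercator on WGS84 gives φ = 17.00940020°, λ = 145.94360042°.

lat 17.009400°, lon 145.943600°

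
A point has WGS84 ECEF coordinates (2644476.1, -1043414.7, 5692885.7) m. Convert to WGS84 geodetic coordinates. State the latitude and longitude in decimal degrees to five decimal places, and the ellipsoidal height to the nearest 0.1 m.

lat 63.61710°, lon -21.53240°, h 2243.7 m

λ = atan2(Y, X) = -21.53240044°; p = √(X²+Y²) = 2842880.2 m.
Bowring's method on WGS84 (a = 6378137 m, b = 6356752.314 m) gives φ = 63.61709996°, h = 2243.745 m.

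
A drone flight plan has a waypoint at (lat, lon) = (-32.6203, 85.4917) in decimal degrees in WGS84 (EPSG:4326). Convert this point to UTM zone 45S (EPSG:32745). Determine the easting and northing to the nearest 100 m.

E 358500 m, N 6389800 m

Zone 45 central meridian λ₀ = 6×45 − 183 = 87°; Δλ = -1.5083°.
Transverse Mercator on WGS84 with k₀ = 0.9996 gives E = 358493.584 m, N = 6389801.162 m.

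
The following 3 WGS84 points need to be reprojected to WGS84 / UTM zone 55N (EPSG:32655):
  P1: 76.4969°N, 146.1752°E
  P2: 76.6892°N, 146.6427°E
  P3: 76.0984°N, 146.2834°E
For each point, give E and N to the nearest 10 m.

P1: E 478500 m, N 8490780 m; P2: E 490820 m, N 8512120 m; P3: E 480780 m, N 8446280 m

UTM zone 55N: λ₀ = 147°, k₀ = 0.9996.
P1 (76.4969°, 146.1752°) → (478502.169, 8490782.688) m.
P2 (76.6892°, 146.6427°) → (490817.164, 8512118.587) m.
P3 (76.0984°, 146.2834°) → (480781.873, 8446281.870) m.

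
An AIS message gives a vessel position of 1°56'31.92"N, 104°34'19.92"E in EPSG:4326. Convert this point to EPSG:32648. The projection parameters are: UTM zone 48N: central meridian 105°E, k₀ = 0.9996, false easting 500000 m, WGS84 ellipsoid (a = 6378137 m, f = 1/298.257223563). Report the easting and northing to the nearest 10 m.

Zone 48 central meridian λ₀ = 6×48 − 183 = 105°; Δλ = -0.4278°.
Transverse Mercator on WGS84 with k₀ = 0.9996 gives E = 452423.291 m, N = 214678.301 m.

E 452420 m, N 214680 m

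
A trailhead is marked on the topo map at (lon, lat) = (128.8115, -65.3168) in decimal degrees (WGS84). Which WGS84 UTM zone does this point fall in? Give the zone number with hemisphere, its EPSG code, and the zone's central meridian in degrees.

Zone 52S (EPSG:32752), central meridian 129°

UTM zone = ⌊(λ + 180)/6⌋ + 1; 128.8115° ∈ [126°, 132°) → zone 52.
Hemisphere: S (φ < 0).
Central meridian λ₀ = 6×52 − 183 = 129°.
EPSG code: 32752.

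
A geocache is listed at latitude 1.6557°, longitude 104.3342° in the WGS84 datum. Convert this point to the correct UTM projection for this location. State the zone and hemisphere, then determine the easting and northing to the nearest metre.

Longitude 104.3342° lies in the 6° band [102°, 108°), giving zone 48; latitude is north of the equator, so 48N.
Zone 48 central meridian λ₀ = 6×48 − 183 = 105°; Δλ = -0.6658°.
Transverse Mercator on WGS84 with k₀ = 0.9996 gives E = 425942.179 m, N = 183017.542 m.

Zone 48N: E 425942 m, N 183018 m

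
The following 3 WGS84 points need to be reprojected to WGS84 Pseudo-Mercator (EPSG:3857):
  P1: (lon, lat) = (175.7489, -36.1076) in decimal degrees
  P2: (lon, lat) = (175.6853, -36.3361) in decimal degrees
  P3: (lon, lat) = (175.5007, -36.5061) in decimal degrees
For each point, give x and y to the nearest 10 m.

P1: x 19564280 m, y -4315440 m; P2: x 19557200 m, y -4346970 m; P3: x 19536650 m, y -4370490 m

Web Mercator: x = R·λ, y = R·ln tan(π/4+φ/2), R = 6378137 m.
P1 (-36.1076°, 175.7489°) → (19564278.055, -4315437.085) m.
P2 (-36.3361°, 175.6853°) → (19557198.136, -4346967.312) m.
P3 (-36.5061°, 175.5007°) → (19536648.558, -4370485.282) m.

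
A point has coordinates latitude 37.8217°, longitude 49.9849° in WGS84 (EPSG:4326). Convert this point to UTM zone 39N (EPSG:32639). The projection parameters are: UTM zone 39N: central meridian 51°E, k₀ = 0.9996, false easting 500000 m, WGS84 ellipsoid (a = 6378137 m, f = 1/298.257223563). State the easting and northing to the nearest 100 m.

E 410700 m, N 4186500 m

Zone 39 central meridian λ₀ = 6×39 − 183 = 51°; Δλ = -1.0151°.
Transverse Mercator on WGS84 with k₀ = 0.9996 gives E = 410660.413 m, N = 4186517.890 m.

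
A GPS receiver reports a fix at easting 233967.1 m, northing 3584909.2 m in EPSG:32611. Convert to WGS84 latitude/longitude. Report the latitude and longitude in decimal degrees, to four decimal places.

Zone 11N: λ₀ = -117°, k₀ = 0.9996, false easting 500000 m.
Meridian distance M = (N − FN)/k₀ = 3586343.7 m.
Inverse transverse Mercator on WGS84 gives φ = 32.36950042°, λ = -119.82740000°.

lat 32.3695°, lon -119.8274°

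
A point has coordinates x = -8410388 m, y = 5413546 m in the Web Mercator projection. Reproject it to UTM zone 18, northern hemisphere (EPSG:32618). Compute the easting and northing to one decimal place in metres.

E 455510.7 m, N 4834670.0 m

Web Mercator inverse (R = 6378137 m) → φ = 43.66370243°, λ = -75.55180086°.
UTM 18N forward: E = 455510.705 m, N = 4834670.027 m.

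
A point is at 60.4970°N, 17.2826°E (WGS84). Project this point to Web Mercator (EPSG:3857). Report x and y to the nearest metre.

Web Mercator is spherical with R = a = 6378137 m.
x = R·λ = 6378137 × 0.301638273 = 1923890.232 m.
y = R·ln tan(π/4 + φ/2) = 6378137 × 1.334438337 = 8511230.530 m.

x 1923890 m, y 8511231 m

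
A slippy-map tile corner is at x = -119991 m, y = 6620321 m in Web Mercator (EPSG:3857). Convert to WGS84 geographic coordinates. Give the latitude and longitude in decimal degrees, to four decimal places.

R = 6378137 m. λ = x/R = -1.07789749°.
φ = 2·arctan(exp(y/R)) − 90° = 2·arctan(2.82348) − 90° = 50.99450060°.

lat 50.9945°, lon -1.0779°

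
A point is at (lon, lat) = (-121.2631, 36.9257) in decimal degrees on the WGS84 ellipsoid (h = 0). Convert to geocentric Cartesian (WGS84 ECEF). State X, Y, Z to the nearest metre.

X -2649310 m, Y -4363678 m, Z 3810805 m

WGS84: a = 6378137 m, e² = 0.006694380; N(φ) = a/√(1−e²sin²φ) = 6385856.539 m.
X = (N+h)·cosφ·cosλ = -2649309.921 m; Y = (N+h)·cosφ·sinλ = -4363677.730 m; Z = (N(1−e²)+h)·sinφ = 3810804.726 m.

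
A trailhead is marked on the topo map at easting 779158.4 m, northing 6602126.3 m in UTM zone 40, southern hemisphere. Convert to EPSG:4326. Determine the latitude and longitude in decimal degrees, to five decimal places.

lat -30.68100°, lon 59.91390°

Zone 40S: λ₀ = 57°, k₀ = 0.9996, false easting 500000 m, false northing 10000000 m.
Meridian distance M = (N − FN)/k₀ = -3399233.4 m.
Inverse transverse Mercator on WGS84 gives φ = -30.68100029°, λ = 59.91390051°.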